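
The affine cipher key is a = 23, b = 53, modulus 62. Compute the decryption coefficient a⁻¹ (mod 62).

Run Euclid on (62, 23):
62 = 2×23 + 16
23 = 1×16 + 7
16 = 2×7 + 2
7 = 3×2 + 1
2 = 2×1 + 0
Since gcd(23, 62) = 1, back-substitute to write 1 as a combination:
1 = 7 − 3·2
1 = −3·16 + 7·7
1 = 7·23 − 10·16
1 = −10·62 + 27·23
So 23·27 ≡ 1 (mod 62).

27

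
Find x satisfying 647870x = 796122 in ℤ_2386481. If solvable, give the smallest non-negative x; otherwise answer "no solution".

First find gcd(647870, 2386481):
2386481 = 3×647870 + 442871
647870 = 1×442871 + 204999
442871 = 2×204999 + 32873
204999 = 6×32873 + 7761
32873 = 4×7761 + 1829
7761 = 4×1829 + 445
1829 = 4×445 + 49
445 = 9×49 + 4
49 = 12×4 + 1
4 = 4×1 + 0
gcd = 1, so a unique solution mod 2386481 exists.
Back-substitute for the Bézout coefficients:
1 = 49 − 12·4
1 = −12·445 + 109·49
1 = 109·1829 − 448·445
1 = −448·7761 + 1901·1829
1 = 1901·32873 − 8052·7761
1 = −8052·204999 + 50213·32873
1 = 50213·442871 − 108478·204999
1 = −108478·647870 + 158691·442871
1 = 158691·2386481 − 584551·647870
So 647870·(-584551) ≡ 1 (mod 2386481), giving 647870⁻¹ ≡ 1801930.
x ≡ 647870⁻¹·796122 ≡ 1801930·796122 ≡ 1816183 (mod 2386481).

1816183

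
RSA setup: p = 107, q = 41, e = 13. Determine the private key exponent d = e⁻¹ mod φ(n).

1957

φ(n) = (p−1)(q−1) = 106·40 = 4240.
Need d with 13·d ≡ 1 (mod 4240). Apply the extended Euclidean algorithm:
4240 = 326·13 + 2
13 = 6·2 + 1
2 = 2·1 + 0
Back-substitute:
1 = 13 − 6·2
1 = −6·4240 + 1957·13
So 13·1957 ≡ 1 (mod 4240), hence d = 1957.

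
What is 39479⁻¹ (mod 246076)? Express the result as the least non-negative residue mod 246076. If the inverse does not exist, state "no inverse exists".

188127

gcd(246076, 39479) by repeated division:
246076 = 6×39479 + 9202
39479 = 4×9202 + 2671
9202 = 3×2671 + 1189
2671 = 2×1189 + 293
1189 = 4×293 + 17
293 = 17×17 + 4
17 = 4×4 + 1
4 = 4×1 + 0
gcd = 1, so the inverse exists. Back-substitute:
1 = 17 − 4·4
1 = −4·293 + 69·17
1 = 69·1189 − 280·293
1 = −280·2671 + 629·1189
1 = 629·9202 − 2167·2671
1 = −2167·39479 + 9297·9202
1 = 9297·246076 − 57949·39479
Thus 39479·(-57949) ≡ 1 (mod 246076); reducing, -57949 mod 246076 = 188127.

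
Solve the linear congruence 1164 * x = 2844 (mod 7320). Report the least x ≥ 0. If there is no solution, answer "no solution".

581

First find gcd(1164, 7320):
7320 = 6*1164 + 336
1164 = 3*336 + 156
336 = 2*156 + 24
156 = 6*24 + 12
24 = 2*12 + 0
gcd = 12 and 12 | 2844, so solutions exist. Divide through by 12: 97x ≡ 237 (mod 610).
Now find 97⁻¹ mod 610:
610 = 6×97 + 28
97 = 3×28 + 13
28 = 2×13 + 2
13 = 6×2 + 1
2 = 2×1 + 0
Back-substitute:
1 = 13 − 6·2
1 = −6·28 + 13·13
1 = 13·97 − 45·28
1 = −45·610 + 283·97
So 97⁻¹ ≡ 283 (mod 610).
Then x ≡ 283·237 ≡ 581 (mod 610); the smallest non-negative solution is x = 581.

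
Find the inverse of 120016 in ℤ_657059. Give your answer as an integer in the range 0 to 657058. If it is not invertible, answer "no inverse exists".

no inverse exists

Compute gcd(120016, 657059):
657059 = 5*120016 + 56979
120016 = 2*56979 + 6058
56979 = 9*6058 + 2457
6058 = 2*2457 + 1144
2457 = 2*1144 + 169
1144 = 6*169 + 130
169 = 1*130 + 39
130 = 3*39 + 13
39 = 3*13 + 0
gcd(120016, 657059) = 13 ≠ 1, so 120016 has no multiplicative inverse modulo 657059.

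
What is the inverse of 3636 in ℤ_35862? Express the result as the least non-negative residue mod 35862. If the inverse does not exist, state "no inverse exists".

Euclidean algorithm on 35862, 3636:
35862 = 9·3636 + 3138
3636 = 1·3138 + 498
3138 = 6·498 + 150
498 = 3·150 + 48
150 = 3·48 + 6
48 = 8·6 + 0
The gcd is 6, not 1, hence no inverse exists.

no inverse exists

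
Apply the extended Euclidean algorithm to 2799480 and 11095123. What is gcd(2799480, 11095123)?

Euclidean algorithm:
11095123 = 3·2799480 + 2696683
2799480 = 1·2696683 + 102797
2696683 = 26·102797 + 23961
102797 = 4·23961 + 6953
23961 = 3·6953 + 3102
6953 = 2·3102 + 749
3102 = 4·749 + 106
749 = 7·106 + 7
106 = 15·7 + 1
7 = 7·1 + 0
gcd(2799480, 11095123) = 1.
Back-substituting:
1 = 106 − 15·7
1 = −15·749 + 106·106
1 = 106·3102 − 439·749
1 = −439·6953 + 984·3102
1 = 984·23961 − 3391·6953
1 = −3391·102797 + 14548·23961
1 = 14548·2696683 − 381639·102797
1 = −381639·2799480 + 396187·2696683
1 = 396187·11095123 − 1570200·2799480
So 1 = (396187)·11095123 + (-1570200)·2799480.

1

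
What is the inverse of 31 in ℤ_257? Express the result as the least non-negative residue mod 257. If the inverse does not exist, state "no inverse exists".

Run Euclid on (257, 31):
257 = 8×31 + 9
31 = 3×9 + 4
9 = 2×4 + 1
4 = 4×1 + 0
The gcd is 1. Working backward:
1 = 9 − 2·4
1 = −2·31 + 7·9
1 = 7·257 − 58·31
So 31·(-58) ≡ 1 (mod 257), and -58 ≡ 199 (mod 257).

199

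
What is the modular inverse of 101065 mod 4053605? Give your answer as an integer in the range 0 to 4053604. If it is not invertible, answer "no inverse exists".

no inverse exists

Compute gcd(101065, 4053605):
4053605 = 40×101065 + 11005
101065 = 9×11005 + 2020
11005 = 5×2020 + 905
2020 = 2×905 + 210
905 = 4×210 + 65
210 = 3×65 + 15
65 = 4×15 + 5
15 = 3×5 + 0
The gcd is 5, not 1, hence no inverse exists.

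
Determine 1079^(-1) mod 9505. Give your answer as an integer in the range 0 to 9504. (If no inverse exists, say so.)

969

Apply the Euclidean algorithm to 9505 and 1079:
9505 = 8*1079 + 873
1079 = 1*873 + 206
873 = 4*206 + 49
206 = 4*49 + 10
49 = 4*10 + 9
10 = 1*9 + 1
9 = 9*1 + 0
Since gcd(1079, 9505) = 1, back-substitute to write 1 as a combination:
1 = 10 − 9
1 = −49 + 5·10
1 = 5·206 − 21·49
1 = −21·873 + 89·206
1 = 89·1079 − 110·873
1 = −110·9505 + 969·1079
So 1079·969 ≡ 1 (mod 9505).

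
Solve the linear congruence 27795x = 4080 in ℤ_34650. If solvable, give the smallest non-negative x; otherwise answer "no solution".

First find gcd(27795, 34650):
34650 = 1*27795 + 6855
27795 = 4*6855 + 375
6855 = 18*375 + 105
375 = 3*105 + 60
105 = 1*60 + 45
60 = 1*45 + 15
45 = 3*15 + 0
gcd = 15 and 15 | 4080, so solutions exist. Divide through by 15: 1853x ≡ 272 (mod 2310).
Now find 1853⁻¹ mod 2310:
2310 = 1·1853 + 457
1853 = 4·457 + 25
457 = 18·25 + 7
25 = 3·7 + 4
7 = 1·4 + 3
4 = 1·3 + 1
3 = 3·1 + 0
Back-substitute:
1 = 4 − 3
1 = −7 + 2·4
1 = 2·25 − 7·7
1 = −7·457 + 128·25
1 = 128·1853 − 519·457
1 = −519·2310 + 647·1853
So 1853⁻¹ ≡ 647 (mod 2310).
Then x ≡ 647·272 ≡ 424 (mod 2310); the smallest non-negative solution is x = 424.

424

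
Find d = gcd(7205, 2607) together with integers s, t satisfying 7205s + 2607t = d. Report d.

11

Apply Euclid's algorithm to 7205 and 2607:
7205 = 2×2607 + 1991
2607 = 1×1991 + 616
1991 = 3×616 + 143
616 = 4×143 + 44
143 = 3×44 + 11
44 = 4×11 + 0
gcd(7205, 2607) = 11.
Express as a combination:
11 = 143 − 3·44
11 = −3·616 + 13·143
11 = 13·1991 − 42·616
11 = −42·2607 + 55·1991
11 = 55·7205 − 152·2607
So 11 = (55)·7205 + (-152)·2607.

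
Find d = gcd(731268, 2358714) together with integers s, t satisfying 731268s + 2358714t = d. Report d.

Repeated division:
2358714 = 3×731268 + 164910
731268 = 4×164910 + 71628
164910 = 2×71628 + 21654
71628 = 3×21654 + 6666
21654 = 3×6666 + 1656
6666 = 4×1656 + 42
1656 = 39×42 + 18
42 = 2×18 + 6
18 = 3×6 + 0
gcd(731268, 2358714) = 6.
Express as a combination:
6 = 42 − 2·18
6 = −2·1656 + 79·42
6 = 79·6666 − 318·1656
6 = −318·21654 + 1033·6666
6 = 1033·71628 − 3417·21654
6 = −3417·164910 + 7867·71628
6 = 7867·731268 − 34885·164910
6 = −34885·2358714 + 112522·731268
So 6 = (-34885)·2358714 + (112522)·731268.

6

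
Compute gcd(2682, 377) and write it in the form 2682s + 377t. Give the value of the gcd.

1

Repeated division:
2682 = 7·377 + 43
377 = 8·43 + 33
43 = 1·33 + 10
33 = 3·10 + 3
10 = 3·3 + 1
3 = 3·1 + 0
gcd(2682, 377) = 1.
Working backward:
1 = 10 − 3·3
1 = −3·33 + 10·10
1 = 10·43 − 13·33
1 = −13·377 + 114·43
1 = 114·2682 − 811·377
So 1 = (114)·2682 + (-811)·377.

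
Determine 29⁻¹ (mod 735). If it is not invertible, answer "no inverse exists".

Apply the Euclidean algorithm to 735 and 29:
735 = 25·29 + 10
29 = 2·10 + 9
10 = 1·9 + 1
9 = 9·1 + 0
gcd = 1, so the inverse exists. Back-substitute:
1 = 10 − 9
1 = −29 + 3·10
1 = 3·735 − 76·29
Hence 29⁻¹ ≡ -76 ≡ 659 (mod 735).

659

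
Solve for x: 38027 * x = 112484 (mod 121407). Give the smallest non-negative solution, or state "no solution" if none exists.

no solution

gcd(38027, 121407):
121407 = 3×38027 + 7326
38027 = 5×7326 + 1397
7326 = 5×1397 + 341
1397 = 4×341 + 33
341 = 10×33 + 11
33 = 3×11 + 0
gcd = 11, but 11 ∤ 112484, so the congruence has no solution.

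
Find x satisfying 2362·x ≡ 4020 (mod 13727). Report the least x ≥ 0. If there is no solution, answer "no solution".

First find gcd(2362, 13727):
13727 = 5*2362 + 1917
2362 = 1*1917 + 445
1917 = 4*445 + 137
445 = 3*137 + 34
137 = 4*34 + 1
34 = 34*1 + 0
gcd = 1, so a unique solution mod 13727 exists.
Back-substitute for the Bézout coefficients:
1 = 137 − 4·34
1 = −4·445 + 13·137
1 = 13·1917 − 56·445
1 = −56·2362 + 69·1917
1 = 69·13727 − 401·2362
So 2362·(-401) ≡ 1 (mod 13727), giving 2362⁻¹ ≡ 13326.
x ≡ 2362⁻¹·4020 ≡ 13326·4020 ≡ 7766 (mod 13727).

7766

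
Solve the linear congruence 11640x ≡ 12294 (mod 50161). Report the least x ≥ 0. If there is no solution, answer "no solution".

40104

First find gcd(11640, 50161):
50161 = 4·11640 + 3601
11640 = 3·3601 + 837
3601 = 4·837 + 253
837 = 3·253 + 78
253 = 3·78 + 19
78 = 4·19 + 2
19 = 9·2 + 1
2 = 2·1 + 0
gcd = 1, so a unique solution mod 50161 exists.
Back-substitute for the Bézout coefficients:
1 = 19 − 9·2
1 = −9·78 + 37·19
1 = 37·253 − 120·78
1 = −120·837 + 397·253
1 = 397·3601 − 1708·837
1 = −1708·11640 + 5521·3601
1 = 5521·50161 − 23792·11640
So 11640·(-23792) ≡ 1 (mod 50161), giving 11640⁻¹ ≡ 26369.
x ≡ 11640⁻¹·12294 ≡ 26369·12294 ≡ 40104 (mod 50161).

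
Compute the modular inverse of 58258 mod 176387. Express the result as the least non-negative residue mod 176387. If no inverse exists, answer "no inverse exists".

132755

Run Euclid on (176387, 58258):
176387 = 3×58258 + 1613
58258 = 36×1613 + 190
1613 = 8×190 + 93
190 = 2×93 + 4
93 = 23×4 + 1
4 = 4×1 + 0
gcd = 1, so the inverse exists. Back-substitute:
1 = 93 − 23·4
1 = −23·190 + 47·93
1 = 47·1613 − 399·190
1 = −399·58258 + 14411·1613
1 = 14411·176387 − 43632·58258
So 58258·(-43632) ≡ 1 (mod 176387), and -43632 ≡ 132755 (mod 176387).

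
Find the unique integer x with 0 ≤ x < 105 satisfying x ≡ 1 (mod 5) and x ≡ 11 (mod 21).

11

Write x = 1 + 5·k. Then 5·k ≡ 11 − 1 ≡ 10 (mod 21).
Need 5⁻¹ mod 21. Extended Euclid on (21, 5):
21 = 4·5 + 1
5 = 5·1 + 0
Back-substitute:
1 = 21 − 4·5
5⁻¹ ≡ 17 (mod 21), so k ≡ 17·10 ≡ 2 (mod 21).
x = 1 + 5·2 = 11.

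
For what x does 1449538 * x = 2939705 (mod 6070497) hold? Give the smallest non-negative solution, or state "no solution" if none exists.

First find gcd(1449538, 6070497):
6070497 = 4·1449538 + 272345
1449538 = 5·272345 + 87813
272345 = 3·87813 + 8906
87813 = 9·8906 + 7659
8906 = 1·7659 + 1247
7659 = 6·1247 + 177
1247 = 7·177 + 8
177 = 22·8 + 1
8 = 8·1 + 0
gcd = 1, so a unique solution mod 6070497 exists.
Back-substitute for the Bézout coefficients:
1 = 177 − 22·8
1 = −22·1247 + 155·177
1 = 155·7659 − 952·1247
1 = −952·8906 + 1107·7659
1 = 1107·87813 − 10915·8906
1 = −10915·272345 + 33852·87813
1 = 33852·1449538 − 180175·272345
1 = −180175·6070497 + 754552·1449538
So 1449538·(754552) ≡ 1 (mod 6070497), giving 1449538⁻¹ ≡ 754552.
x ≡ 1449538⁻¹·2939705 ≡ 754552·2939705 ≡ 683360 (mod 6070497).

683360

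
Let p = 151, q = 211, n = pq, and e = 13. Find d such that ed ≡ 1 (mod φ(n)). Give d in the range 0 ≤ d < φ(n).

29077

φ(n) = (p−1)(q−1) = 150·210 = 31500.
Need d with 13·d ≡ 1 (mod 31500). Apply the extended Euclidean algorithm:
31500 = 2423*13 + 1
13 = 13*1 + 0
Back-substitute:
1 = 31500 − 2423·13
So 13·(-2423) ≡ 1 (mod 31500), hence d ≡ -2423 ≡ 29077 (mod 31500).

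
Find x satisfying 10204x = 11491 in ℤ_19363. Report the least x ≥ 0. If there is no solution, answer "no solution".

First find gcd(10204, 19363):
19363 = 1·10204 + 9159
10204 = 1·9159 + 1045
9159 = 8·1045 + 799
1045 = 1·799 + 246
799 = 3·246 + 61
246 = 4·61 + 2
61 = 30·2 + 1
2 = 2·1 + 0
gcd = 1, so a unique solution mod 19363 exists.
Back-substitute for the Bézout coefficients:
1 = 61 − 30·2
1 = −30·246 + 121·61
1 = 121·799 − 393·246
1 = −393·1045 + 514·799
1 = 514·9159 − 4505·1045
1 = −4505·10204 + 5019·9159
1 = 5019·19363 − 9524·10204
So 10204·(-9524) ≡ 1 (mod 19363), giving 10204⁻¹ ≡ 9839.
x ≡ 10204⁻¹·11491 ≡ 9839·11491 ≡ 18755 (mod 19363).

18755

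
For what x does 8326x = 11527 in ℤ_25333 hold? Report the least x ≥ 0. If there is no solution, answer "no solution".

First find gcd(8326, 25333):
25333 = 3·8326 + 355
8326 = 23·355 + 161
355 = 2·161 + 33
161 = 4·33 + 29
33 = 1·29 + 4
29 = 7·4 + 1
4 = 4·1 + 0
gcd = 1, so a unique solution mod 25333 exists.
Back-substitute for the Bézout coefficients:
1 = 29 − 7·4
1 = −7·33 + 8·29
1 = 8·161 − 39·33
1 = −39·355 + 86·161
1 = 86·8326 − 2017·355
1 = −2017·25333 + 6137·8326
So 8326·(6137) ≡ 1 (mod 25333), giving 8326⁻¹ ≡ 6137.
x ≡ 8326⁻¹·11527 ≡ 6137·11527 ≡ 11463 (mod 25333).

11463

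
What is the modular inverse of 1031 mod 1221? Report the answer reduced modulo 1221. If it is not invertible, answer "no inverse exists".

392

gcd(1221, 1031) by repeated division:
1221 = 1·1031 + 190
1031 = 5·190 + 81
190 = 2·81 + 28
81 = 2·28 + 25
28 = 1·25 + 3
25 = 8·3 + 1
3 = 3·1 + 0
gcd = 1, so the inverse exists. Back-substitute:
1 = 25 − 8·3
1 = −8·28 + 9·25
1 = 9·81 − 26·28
1 = −26·190 + 61·81
1 = 61·1031 − 331·190
1 = −331·1221 + 392·1031
So 1031·392 ≡ 1 (mod 1221).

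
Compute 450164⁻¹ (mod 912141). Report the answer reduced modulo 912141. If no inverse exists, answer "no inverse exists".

45248

Run Euclid on (912141, 450164):
912141 = 2×450164 + 11813
450164 = 38×11813 + 1270
11813 = 9×1270 + 383
1270 = 3×383 + 121
383 = 3×121 + 20
121 = 6×20 + 1
20 = 20×1 + 0
Since gcd(450164, 912141) = 1, back-substitute to write 1 as a combination:
1 = 121 − 6·20
1 = −6·383 + 19·121
1 = 19·1270 − 63·383
1 = −63·11813 + 586·1270
1 = 586·450164 − 22331·11813
1 = −22331·912141 + 45248·450164
So 450164·45248 ≡ 1 (mod 912141).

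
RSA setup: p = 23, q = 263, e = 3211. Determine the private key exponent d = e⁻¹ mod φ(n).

φ(n) = (p−1)(q−1) = 22·262 = 5764.
Need d with 3211·d ≡ 1 (mod 5764). Apply the extended Euclidean algorithm:
5764 = 1·3211 + 2553
3211 = 1·2553 + 658
2553 = 3·658 + 579
658 = 1·579 + 79
579 = 7·79 + 26
79 = 3·26 + 1
26 = 26·1 + 0
Back-substitute:
1 = 79 − 3·26
1 = −3·579 + 22·79
1 = 22·658 − 25·579
1 = −25·2553 + 97·658
1 = 97·3211 − 122·2553
1 = −122·5764 + 219·3211
So 3211·219 ≡ 1 (mod 5764), hence d = 219.

219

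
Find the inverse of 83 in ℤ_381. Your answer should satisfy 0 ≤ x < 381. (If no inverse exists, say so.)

101

Apply the Euclidean algorithm to 381 and 83:
381 = 4×83 + 49
83 = 1×49 + 34
49 = 1×34 + 15
34 = 2×15 + 4
15 = 3×4 + 3
4 = 1×3 + 1
3 = 3×1 + 0
The gcd is 1. Working backward:
1 = 4 − 3
1 = −15 + 4·4
1 = 4·34 − 9·15
1 = −9·49 + 13·34
1 = 13·83 − 22·49
1 = −22·381 + 101·83
So 83·101 ≡ 1 (mod 381).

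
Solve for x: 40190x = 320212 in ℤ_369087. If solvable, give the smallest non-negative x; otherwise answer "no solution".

First find gcd(40190, 369087):
369087 = 9×40190 + 7377
40190 = 5×7377 + 3305
7377 = 2×3305 + 767
3305 = 4×767 + 237
767 = 3×237 + 56
237 = 4×56 + 13
56 = 4×13 + 4
13 = 3×4 + 1
4 = 4×1 + 0
gcd = 1, so a unique solution mod 369087 exists.
Back-substitute for the Bézout coefficients:
1 = 13 − 3·4
1 = −3·56 + 13·13
1 = 13·237 − 55·56
1 = −55·767 + 178·237
1 = 178·3305 − 767·767
1 = −767·7377 + 1712·3305
1 = 1712·40190 − 9327·7377
1 = −9327·369087 + 85655·40190
So 40190·(85655) ≡ 1 (mod 369087), giving 40190⁻¹ ≡ 85655.
x ≡ 40190⁻¹·320212 ≡ 85655·320212 ≡ 165716 (mod 369087).

165716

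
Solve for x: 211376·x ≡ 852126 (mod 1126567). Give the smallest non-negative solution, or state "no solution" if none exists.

766018

First find gcd(211376, 1126567):
1126567 = 5*211376 + 69687
211376 = 3*69687 + 2315
69687 = 30*2315 + 237
2315 = 9*237 + 182
237 = 1*182 + 55
182 = 3*55 + 17
55 = 3*17 + 4
17 = 4*4 + 1
4 = 4*1 + 0
gcd = 1, so a unique solution mod 1126567 exists.
Back-substitute for the Bézout coefficients:
1 = 17 − 4·4
1 = −4·55 + 13·17
1 = 13·182 − 43·55
1 = −43·237 + 56·182
1 = 56·2315 − 547·237
1 = −547·69687 + 16466·2315
1 = 16466·211376 − 49945·69687
1 = −49945·1126567 + 266191·211376
So 211376·(266191) ≡ 1 (mod 1126567), giving 211376⁻¹ ≡ 266191.
x ≡ 211376⁻¹·852126 ≡ 266191·852126 ≡ 766018 (mod 1126567).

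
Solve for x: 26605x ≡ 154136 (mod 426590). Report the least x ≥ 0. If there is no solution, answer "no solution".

gcd(26605, 426590):
426590 = 16*26605 + 910
26605 = 29*910 + 215
910 = 4*215 + 50
215 = 4*50 + 15
50 = 3*15 + 5
15 = 3*5 + 0
gcd = 5, but 5 ∤ 154136, so the congruence has no solution.

no solution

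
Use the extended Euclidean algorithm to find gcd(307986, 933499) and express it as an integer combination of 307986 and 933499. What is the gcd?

7

Repeated division:
933499 = 3·307986 + 9541
307986 = 32·9541 + 2674
9541 = 3·2674 + 1519
2674 = 1·1519 + 1155
1519 = 1·1155 + 364
1155 = 3·364 + 63
364 = 5·63 + 49
63 = 1·49 + 14
49 = 3·14 + 7
14 = 2·7 + 0
gcd(307986, 933499) = 7.
Back-substituting:
7 = 49 − 3·14
7 = −3·63 + 4·49
7 = 4·364 − 23·63
7 = −23·1155 + 73·364
7 = 73·1519 − 96·1155
7 = −96·2674 + 169·1519
7 = 169·9541 − 603·2674
7 = −603·307986 + 19465·9541
7 = 19465·933499 − 58998·307986
So 7 = (19465)·933499 + (-58998)·307986.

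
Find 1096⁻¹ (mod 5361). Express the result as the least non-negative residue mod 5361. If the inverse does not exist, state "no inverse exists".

Run Euclid on (5361, 1096):
5361 = 4*1096 + 977
1096 = 1*977 + 119
977 = 8*119 + 25
119 = 4*25 + 19
25 = 1*19 + 6
19 = 3*6 + 1
6 = 6*1 + 0
The gcd is 1. Working backward:
1 = 19 − 3·6
1 = −3·25 + 4·19
1 = 4·119 − 19·25
1 = −19·977 + 156·119
1 = 156·1096 − 175·977
1 = −175·5361 + 856·1096
So 1096·856 ≡ 1 (mod 5361).

856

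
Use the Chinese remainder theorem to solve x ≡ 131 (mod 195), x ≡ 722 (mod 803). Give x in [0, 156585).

75401

Write x = 131 + 195·k. Then 195·k ≡ 722 − 131 ≡ 591 (mod 803).
Need 195⁻¹ mod 803. Extended Euclid on (803, 195):
803 = 4×195 + 23
195 = 8×23 + 11
23 = 2×11 + 1
11 = 11×1 + 0
Back-substitute:
1 = 23 − 2·11
1 = −2·195 + 17·23
1 = 17·803 − 70·195
195⁻¹ ≡ 733 (mod 803), so k ≡ 733·591 ≡ 386 (mod 803).
x = 131 + 195·386 = 75401.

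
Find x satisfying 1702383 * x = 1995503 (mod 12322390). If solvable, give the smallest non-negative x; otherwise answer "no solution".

First find gcd(1702383, 12322390):
12322390 = 7*1702383 + 405709
1702383 = 4*405709 + 79547
405709 = 5*79547 + 7974
79547 = 9*7974 + 7781
7974 = 1*7781 + 193
7781 = 40*193 + 61
193 = 3*61 + 10
61 = 6*10 + 1
10 = 10*1 + 0
gcd = 1, so a unique solution mod 12322390 exists.
Back-substitute for the Bézout coefficients:
1 = 61 − 6·10
1 = −6·193 + 19·61
1 = 19·7781 − 766·193
1 = −766·7974 + 785·7781
1 = 785·79547 − 7831·7974
1 = −7831·405709 + 39940·79547
1 = 39940·1702383 − 167591·405709
1 = −167591·12322390 + 1213077·1702383
So 1702383·(1213077) ≡ 1 (mod 12322390), giving 1702383⁻¹ ≡ 1213077.
x ≡ 1702383⁻¹·1995503 ≡ 1213077·1995503 ≡ 2244401 (mod 12322390).

2244401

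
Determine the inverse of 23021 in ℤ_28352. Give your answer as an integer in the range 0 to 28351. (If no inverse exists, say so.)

13349

Run Euclid on (28352, 23021):
28352 = 1·23021 + 5331
23021 = 4·5331 + 1697
5331 = 3·1697 + 240
1697 = 7·240 + 17
240 = 14·17 + 2
17 = 8·2 + 1
2 = 2·1 + 0
Since gcd(23021, 28352) = 1, back-substitute to write 1 as a combination:
1 = 17 − 8·2
1 = −8·240 + 113·17
1 = 113·1697 − 799·240
1 = −799·5331 + 2510·1697
1 = 2510·23021 − 10839·5331
1 = −10839·28352 + 13349·23021
So 23021·13349 ≡ 1 (mod 28352).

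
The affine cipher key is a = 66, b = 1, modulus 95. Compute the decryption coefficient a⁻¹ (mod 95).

Apply the Euclidean algorithm to 95 and 66:
95 = 1×66 + 29
66 = 2×29 + 8
29 = 3×8 + 5
8 = 1×5 + 3
5 = 1×3 + 2
3 = 1×2 + 1
2 = 2×1 + 0
gcd = 1, so the inverse exists. Back-substitute:
1 = 3 − 2
1 = −5 + 2·3
1 = 2·8 − 3·5
1 = −3·29 + 11·8
1 = 11·66 − 25·29
1 = −25·95 + 36·66
So 66·36 ≡ 1 (mod 95).

36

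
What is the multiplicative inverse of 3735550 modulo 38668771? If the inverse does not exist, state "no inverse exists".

20572370

Extended Euclidean algorithm:
38668771 = 10×3735550 + 1313271
3735550 = 2×1313271 + 1109008
1313271 = 1×1109008 + 204263
1109008 = 5×204263 + 87693
204263 = 2×87693 + 28877
87693 = 3×28877 + 1062
28877 = 27×1062 + 203
1062 = 5×203 + 47
203 = 4×47 + 15
47 = 3×15 + 2
15 = 7×2 + 1
2 = 2×1 + 0
Since gcd(3735550, 38668771) = 1, back-substitute to write 1 as a combination:
1 = 15 − 7·2
1 = −7·47 + 22·15
1 = 22·203 − 95·47
1 = −95·1062 + 497·203
1 = 497·28877 − 13514·1062
1 = −13514·87693 + 41039·28877
1 = 41039·204263 − 95592·87693
1 = −95592·1109008 + 518999·204263
1 = 518999·1313271 − 614591·1109008
1 = −614591·3735550 + 1748181·1313271
1 = 1748181·38668771 − 18096401·3735550
Thus 3735550·(-18096401) ≡ 1 (mod 38668771); reducing, -18096401 mod 38668771 = 20572370.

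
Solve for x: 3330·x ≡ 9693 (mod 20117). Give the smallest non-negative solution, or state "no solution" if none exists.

First find gcd(3330, 20117):
20117 = 6×3330 + 137
3330 = 24×137 + 42
137 = 3×42 + 11
42 = 3×11 + 9
11 = 1×9 + 2
9 = 4×2 + 1
2 = 2×1 + 0
gcd = 1, so a unique solution mod 20117 exists.
Back-substitute for the Bézout coefficients:
1 = 9 − 4·2
1 = −4·11 + 5·9
1 = 5·42 − 19·11
1 = −19·137 + 62·42
1 = 62·3330 − 1507·137
1 = −1507·20117 + 9104·3330
So 3330·(9104) ≡ 1 (mod 20117), giving 3330⁻¹ ≡ 9104.
x ≡ 3330⁻¹·9693 ≡ 9104·9693 ≡ 11910 (mod 20117).

11910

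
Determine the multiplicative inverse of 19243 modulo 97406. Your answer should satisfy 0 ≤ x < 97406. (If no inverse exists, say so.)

Extended Euclidean algorithm:
97406 = 5·19243 + 1191
19243 = 16·1191 + 187
1191 = 6·187 + 69
187 = 2·69 + 49
69 = 1·49 + 20
49 = 2·20 + 9
20 = 2·9 + 2
9 = 4·2 + 1
2 = 2·1 + 0
gcd = 1, so the inverse exists. Back-substitute:
1 = 9 − 4·2
1 = −4·20 + 9·9
1 = 9·49 − 22·20
1 = −22·69 + 31·49
1 = 31·187 − 84·69
1 = −84·1191 + 535·187
1 = 535·19243 − 8644·1191
1 = −8644·97406 + 43755·19243
So 19243·43755 ≡ 1 (mod 97406).

43755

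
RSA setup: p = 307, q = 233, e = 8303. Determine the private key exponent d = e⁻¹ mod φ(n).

φ(n) = (p−1)(q−1) = 306·232 = 70992.
Need d with 8303·d ≡ 1 (mod 70992). Apply the extended Euclidean algorithm:
70992 = 8×8303 + 4568
8303 = 1×4568 + 3735
4568 = 1×3735 + 833
3735 = 4×833 + 403
833 = 2×403 + 27
403 = 14×27 + 25
27 = 1×25 + 2
25 = 12×2 + 1
2 = 2×1 + 0
Back-substitute:
1 = 25 − 12·2
1 = −12·27 + 13·25
1 = 13·403 − 194·27
1 = −194·833 + 401·403
1 = 401·3735 − 1798·833
1 = −1798·4568 + 2199·3735
1 = 2199·8303 − 3997·4568
1 = −3997·70992 + 34175·8303
So 8303·34175 ≡ 1 (mod 70992), hence d = 34175.

34175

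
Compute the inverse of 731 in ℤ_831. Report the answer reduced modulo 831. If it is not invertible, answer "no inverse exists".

Run Euclid on (831, 731):
831 = 1×731 + 100
731 = 7×100 + 31
100 = 3×31 + 7
31 = 4×7 + 3
7 = 2×3 + 1
3 = 3×1 + 0
The gcd is 1. Working backward:
1 = 7 − 2·3
1 = −2·31 + 9·7
1 = 9·100 − 29·31
1 = −29·731 + 212·100
1 = 212·831 − 241·731
So 731·(-241) ≡ 1 (mod 831), and -241 ≡ 590 (mod 831).

590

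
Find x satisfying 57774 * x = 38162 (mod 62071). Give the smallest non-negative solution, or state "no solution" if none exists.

First find gcd(57774, 62071):
62071 = 1*57774 + 4297
57774 = 13*4297 + 1913
4297 = 2*1913 + 471
1913 = 4*471 + 29
471 = 16*29 + 7
29 = 4*7 + 1
7 = 7*1 + 0
gcd = 1, so a unique solution mod 62071 exists.
Back-substitute for the Bézout coefficients:
1 = 29 − 4·7
1 = −4·471 + 65·29
1 = 65·1913 − 264·471
1 = −264·4297 + 593·1913
1 = 593·57774 − 7973·4297
1 = −7973·62071 + 8566·57774
So 57774·(8566) ≡ 1 (mod 62071), giving 57774⁻¹ ≡ 8566.
x ≡ 57774⁻¹·38162 ≡ 8566·38162 ≡ 29806 (mod 62071).

29806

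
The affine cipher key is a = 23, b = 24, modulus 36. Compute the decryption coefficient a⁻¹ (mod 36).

Run Euclid on (36, 23):
36 = 1·23 + 13
23 = 1·13 + 10
13 = 1·10 + 3
10 = 3·3 + 1
3 = 3·1 + 0
gcd = 1, so the inverse exists. Back-substitute:
1 = 10 − 3·3
1 = −3·13 + 4·10
1 = 4·23 − 7·13
1 = −7·36 + 11·23
So 23·11 ≡ 1 (mod 36).

11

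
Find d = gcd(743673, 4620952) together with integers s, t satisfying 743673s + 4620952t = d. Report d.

Repeated division:
4620952 = 6·743673 + 158914
743673 = 4·158914 + 108017
158914 = 1·108017 + 50897
108017 = 2·50897 + 6223
50897 = 8·6223 + 1113
6223 = 5·1113 + 658
1113 = 1·658 + 455
658 = 1·455 + 203
455 = 2·203 + 49
203 = 4·49 + 7
49 = 7·7 + 0
gcd(743673, 4620952) = 7.
Working backward:
7 = 203 − 4·49
7 = −4·455 + 9·203
7 = 9·658 − 13·455
7 = −13·1113 + 22·658
7 = 22·6223 − 123·1113
7 = −123·50897 + 1006·6223
7 = 1006·108017 − 2135·50897
7 = −2135·158914 + 3141·108017
7 = 3141·743673 − 14699·158914
7 = −14699·4620952 + 91335·743673
So 7 = (-14699)·4620952 + (91335)·743673.

7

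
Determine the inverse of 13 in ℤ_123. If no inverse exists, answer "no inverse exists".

Apply the Euclidean algorithm to 123 and 13:
123 = 9*13 + 6
13 = 2*6 + 1
6 = 6*1 + 0
Since gcd(13, 123) = 1, back-substitute to write 1 as a combination:
1 = 13 − 2·6
1 = −2·123 + 19·13
So 13·19 ≡ 1 (mod 123).

19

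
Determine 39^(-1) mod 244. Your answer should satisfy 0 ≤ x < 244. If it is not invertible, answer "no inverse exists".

219

Apply the Euclidean algorithm to 244 and 39:
244 = 6·39 + 10
39 = 3·10 + 9
10 = 1·9 + 1
9 = 9·1 + 0
gcd = 1, so the inverse exists. Back-substitute:
1 = 10 − 9
1 = −39 + 4·10
1 = 4·244 − 25·39
So 39·(-25) ≡ 1 (mod 244), and -25 ≡ 219 (mod 244).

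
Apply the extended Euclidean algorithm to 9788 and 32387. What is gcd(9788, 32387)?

Euclidean algorithm:
32387 = 3·9788 + 3023
9788 = 3·3023 + 719
3023 = 4·719 + 147
719 = 4·147 + 131
147 = 1·131 + 16
131 = 8·16 + 3
16 = 5·3 + 1
3 = 3·1 + 0
gcd(9788, 32387) = 1.
Working backward:
1 = 16 − 5·3
1 = −5·131 + 41·16
1 = 41·147 − 46·131
1 = −46·719 + 225·147
1 = 225·3023 − 946·719
1 = −946·9788 + 3063·3023
1 = 3063·32387 − 10135·9788
So 1 = (3063)·32387 + (-10135)·9788.

1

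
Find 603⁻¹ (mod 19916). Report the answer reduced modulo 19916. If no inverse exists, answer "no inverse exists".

17571

Apply the Euclidean algorithm to 19916 and 603:
19916 = 33×603 + 17
603 = 35×17 + 8
17 = 2×8 + 1
8 = 8×1 + 0
gcd = 1, so the inverse exists. Back-substitute:
1 = 17 − 2·8
1 = −2·603 + 71·17
1 = 71·19916 − 2345·603
Hence 603⁻¹ ≡ -2345 ≡ 17571 (mod 19916).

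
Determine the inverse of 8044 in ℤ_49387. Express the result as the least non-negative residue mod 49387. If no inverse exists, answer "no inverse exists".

43450

gcd(49387, 8044) by repeated division:
49387 = 6×8044 + 1123
8044 = 7×1123 + 183
1123 = 6×183 + 25
183 = 7×25 + 8
25 = 3×8 + 1
8 = 8×1 + 0
The gcd is 1. Working backward:
1 = 25 − 3·8
1 = −3·183 + 22·25
1 = 22·1123 − 135·183
1 = −135·8044 + 967·1123
1 = 967·49387 − 5937·8044
So 8044·(-5937) ≡ 1 (mod 49387), and -5937 ≡ 43450 (mod 49387).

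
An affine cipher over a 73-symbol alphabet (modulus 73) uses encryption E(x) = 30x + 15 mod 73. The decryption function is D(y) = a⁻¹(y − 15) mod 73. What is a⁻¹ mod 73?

Apply the Euclidean algorithm to 73 and 30:
73 = 2*30 + 13
30 = 2*13 + 4
13 = 3*4 + 1
4 = 4*1 + 0
gcd = 1, so the inverse exists. Back-substitute:
1 = 13 − 3·4
1 = −3·30 + 7·13
1 = 7·73 − 17·30
Thus 30·(-17) ≡ 1 (mod 73); reducing, -17 mod 73 = 56.

56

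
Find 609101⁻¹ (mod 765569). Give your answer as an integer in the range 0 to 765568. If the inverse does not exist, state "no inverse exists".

170588

Run Euclid on (765569, 609101):
765569 = 1×609101 + 156468
609101 = 3×156468 + 139697
156468 = 1×139697 + 16771
139697 = 8×16771 + 5529
16771 = 3×5529 + 184
5529 = 30×184 + 9
184 = 20×9 + 4
9 = 2×4 + 1
4 = 4×1 + 0
gcd = 1, so the inverse exists. Back-substitute:
1 = 9 − 2·4
1 = −2·184 + 41·9
1 = 41·5529 − 1232·184
1 = −1232·16771 + 3737·5529
1 = 3737·139697 − 31128·16771
1 = −31128·156468 + 34865·139697
1 = 34865·609101 − 135723·156468
1 = −135723·765569 + 170588·609101
So 609101·170588 ≡ 1 (mod 765569).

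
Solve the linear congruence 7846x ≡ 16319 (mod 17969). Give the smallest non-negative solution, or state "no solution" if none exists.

First find gcd(7846, 17969):
17969 = 2×7846 + 2277
7846 = 3×2277 + 1015
2277 = 2×1015 + 247
1015 = 4×247 + 27
247 = 9×27 + 4
27 = 6×4 + 3
4 = 1×3 + 1
3 = 3×1 + 0
gcd = 1, so a unique solution mod 17969 exists.
Back-substitute for the Bézout coefficients:
1 = 4 − 3
1 = −27 + 7·4
1 = 7·247 − 64·27
1 = −64·1015 + 263·247
1 = 263·2277 − 590·1015
1 = −590·7846 + 2033·2277
1 = 2033·17969 − 4656·7846
So 7846·(-4656) ≡ 1 (mod 17969), giving 7846⁻¹ ≡ 13313.
x ≡ 7846⁻¹·16319 ≡ 13313·16319 ≡ 9637 (mod 17969).

9637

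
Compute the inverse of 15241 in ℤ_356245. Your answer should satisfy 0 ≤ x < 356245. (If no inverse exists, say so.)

332941

Run Euclid on (356245, 15241):
356245 = 23×15241 + 5702
15241 = 2×5702 + 3837
5702 = 1×3837 + 1865
3837 = 2×1865 + 107
1865 = 17×107 + 46
107 = 2×46 + 15
46 = 3×15 + 1
15 = 15×1 + 0
The gcd is 1. Working backward:
1 = 46 − 3·15
1 = −3·107 + 7·46
1 = 7·1865 − 122·107
1 = −122·3837 + 251·1865
1 = 251·5702 − 373·3837
1 = −373·15241 + 997·5702
1 = 997·356245 − 23304·15241
Thus 15241·(-23304) ≡ 1 (mod 356245); reducing, -23304 mod 356245 = 332941.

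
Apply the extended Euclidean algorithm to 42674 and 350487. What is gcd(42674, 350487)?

Euclidean algorithm:
350487 = 8·42674 + 9095
42674 = 4·9095 + 6294
9095 = 1·6294 + 2801
6294 = 2·2801 + 692
2801 = 4·692 + 33
692 = 20·33 + 32
33 = 1·32 + 1
32 = 32·1 + 0
gcd(42674, 350487) = 1.
Express as a combination:
1 = 33 − 32
1 = −692 + 21·33
1 = 21·2801 − 85·692
1 = −85·6294 + 191·2801
1 = 191·9095 − 276·6294
1 = −276·42674 + 1295·9095
1 = 1295·350487 − 10636·42674
So 1 = (1295)·350487 + (-10636)·42674.

1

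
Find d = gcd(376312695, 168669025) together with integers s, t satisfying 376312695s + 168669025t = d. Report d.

5

Repeated division:
376312695 = 2*168669025 + 38974645
168669025 = 4*38974645 + 12770445
38974645 = 3*12770445 + 663310
12770445 = 19*663310 + 167555
663310 = 3*167555 + 160645
167555 = 1*160645 + 6910
160645 = 23*6910 + 1715
6910 = 4*1715 + 50
1715 = 34*50 + 15
50 = 3*15 + 5
15 = 3*5 + 0
gcd(376312695, 168669025) = 5.
Express as a combination:
5 = 50 − 3·15
5 = −3·1715 + 103·50
5 = 103·6910 − 415·1715
5 = −415·160645 + 9648·6910
5 = 9648·167555 − 10063·160645
5 = −10063·663310 + 39837·167555
5 = 39837·12770445 − 766966·663310
5 = −766966·38974645 + 2340735·12770445
5 = 2340735·168669025 − 10129906·38974645
5 = −10129906·376312695 + 22600547·168669025
So 5 = (-10129906)·376312695 + (22600547)·168669025.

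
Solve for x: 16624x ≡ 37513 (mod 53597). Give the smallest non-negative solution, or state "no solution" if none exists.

20646

First find gcd(16624, 53597):
53597 = 3×16624 + 3725
16624 = 4×3725 + 1724
3725 = 2×1724 + 277
1724 = 6×277 + 62
277 = 4×62 + 29
62 = 2×29 + 4
29 = 7×4 + 1
4 = 4×1 + 0
gcd = 1, so a unique solution mod 53597 exists.
Back-substitute for the Bézout coefficients:
1 = 29 − 7·4
1 = −7·62 + 15·29
1 = 15·277 − 67·62
1 = −67·1724 + 417·277
1 = 417·3725 − 901·1724
1 = −901·16624 + 4021·3725
1 = 4021·53597 − 12964·16624
So 16624·(-12964) ≡ 1 (mod 53597), giving 16624⁻¹ ≡ 40633.
x ≡ 16624⁻¹·37513 ≡ 40633·37513 ≡ 20646 (mod 53597).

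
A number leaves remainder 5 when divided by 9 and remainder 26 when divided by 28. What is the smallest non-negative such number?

194

Write x = 5 + 9·k. Then 9·k ≡ 26 − 5 ≡ 21 (mod 28).
Need 9⁻¹ mod 28. Extended Euclid on (28, 9):
28 = 3×9 + 1
9 = 9×1 + 0
Back-substitute:
1 = 28 − 3·9
9⁻¹ ≡ 25 (mod 28), so k ≡ 25·21 ≡ 21 (mod 28).
x = 5 + 9·21 = 194.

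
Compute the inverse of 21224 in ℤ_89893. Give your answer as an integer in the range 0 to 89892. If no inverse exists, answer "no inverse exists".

gcd(89893, 21224) by repeated division:
89893 = 4·21224 + 4997
21224 = 4·4997 + 1236
4997 = 4·1236 + 53
1236 = 23·53 + 17
53 = 3·17 + 2
17 = 8·2 + 1
2 = 2·1 + 0
The gcd is 1. Working backward:
1 = 17 − 8·2
1 = −8·53 + 25·17
1 = 25·1236 − 583·53
1 = −583·4997 + 2357·1236
1 = 2357·21224 − 10011·4997
1 = −10011·89893 + 42401·21224
So 21224·42401 ≡ 1 (mod 89893).

42401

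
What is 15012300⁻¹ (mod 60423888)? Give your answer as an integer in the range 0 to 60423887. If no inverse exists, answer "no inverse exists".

Compute gcd(15012300, 60423888):
60423888 = 4×15012300 + 374688
15012300 = 40×374688 + 24780
374688 = 15×24780 + 2988
24780 = 8×2988 + 876
2988 = 3×876 + 360
876 = 2×360 + 156
360 = 2×156 + 48
156 = 3×48 + 12
48 = 4×12 + 0
Since gcd = 12 > 1, 15012300 is not a unit mod 60423888.

no inverse exists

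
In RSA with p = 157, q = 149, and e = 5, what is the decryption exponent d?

φ(n) = (p−1)(q−1) = 156·148 = 23088.
Need d with 5·d ≡ 1 (mod 23088). Apply the extended Euclidean algorithm:
23088 = 4617*5 + 3
5 = 1*3 + 2
3 = 1*2 + 1
2 = 2*1 + 0
Back-substitute:
1 = 3 − 2
1 = −5 + 2·3
1 = 2·23088 − 9235·5
So 5·(-9235) ≡ 1 (mod 23088), hence d ≡ -9235 ≡ 13853 (mod 23088).

13853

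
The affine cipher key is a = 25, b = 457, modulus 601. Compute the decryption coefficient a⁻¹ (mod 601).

Extended Euclidean algorithm:
601 = 24×25 + 1
25 = 25×1 + 0
gcd = 1, so the inverse exists. Back-substitute:
1 = 601 − 24·25
Thus 25·(-24) ≡ 1 (mod 601); reducing, -24 mod 601 = 577.

577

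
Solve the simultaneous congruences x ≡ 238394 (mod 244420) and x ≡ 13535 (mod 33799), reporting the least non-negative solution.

12214974

Write x = 238394 + 244420·k. Then 244420·k ≡ 13535 − 238394 ≡ 11734 (mod 33799).
Need 244420⁻¹ mod 33799. Extended Euclid on (33799, 7827):
33799 = 4·7827 + 2491
7827 = 3·2491 + 354
2491 = 7·354 + 13
354 = 27·13 + 3
13 = 4·3 + 1
3 = 3·1 + 0
Back-substitute:
1 = 13 − 4·3
1 = −4·354 + 109·13
1 = 109·2491 − 767·354
1 = −767·7827 + 2410·2491
1 = 2410·33799 − 10407·7827
244420⁻¹ ≡ 23392 (mod 33799), so k ≡ 23392·11734 ≡ 49 (mod 33799).
x = 238394 + 244420·49 = 12214974.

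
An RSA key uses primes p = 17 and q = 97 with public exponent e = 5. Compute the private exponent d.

1229

φ(n) = (p−1)(q−1) = 16·96 = 1536.
Need d with 5·d ≡ 1 (mod 1536). Apply the extended Euclidean algorithm:
1536 = 307×5 + 1
5 = 5×1 + 0
Back-substitute:
1 = 1536 − 307·5
So 5·(-307) ≡ 1 (mod 1536), hence d ≡ -307 ≡ 1229 (mod 1536).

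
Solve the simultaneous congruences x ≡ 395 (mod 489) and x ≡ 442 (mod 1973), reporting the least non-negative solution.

51740

Write x = 395 + 489·k. Then 489·k ≡ 442 − 395 ≡ 47 (mod 1973).
Need 489⁻¹ mod 1973. Extended Euclid on (1973, 489):
1973 = 4×489 + 17
489 = 28×17 + 13
17 = 1×13 + 4
13 = 3×4 + 1
4 = 4×1 + 0
Back-substitute:
1 = 13 − 3·4
1 = −3·17 + 4·13
1 = 4·489 − 115·17
1 = −115·1973 + 464·489
489⁻¹ ≡ 464 (mod 1973), so k ≡ 464·47 ≡ 105 (mod 1973).
x = 395 + 489·105 = 51740.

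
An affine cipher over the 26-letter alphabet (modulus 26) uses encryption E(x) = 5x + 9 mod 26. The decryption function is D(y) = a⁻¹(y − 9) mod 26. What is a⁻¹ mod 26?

Extended Euclidean algorithm:
26 = 5*5 + 1
5 = 5*1 + 0
Since gcd(5, 26) = 1, back-substitute to write 1 as a combination:
1 = 26 − 5·5
So 5·(-5) ≡ 1 (mod 26), and -5 ≡ 21 (mod 26).

21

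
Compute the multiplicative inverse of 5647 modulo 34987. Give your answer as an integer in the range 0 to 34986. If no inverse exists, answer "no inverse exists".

Apply the Euclidean algorithm to 34987 and 5647:
34987 = 6*5647 + 1105
5647 = 5*1105 + 122
1105 = 9*122 + 7
122 = 17*7 + 3
7 = 2*3 + 1
3 = 3*1 + 0
The gcd is 1. Working backward:
1 = 7 − 2·3
1 = −2·122 + 35·7
1 = 35·1105 − 317·122
1 = −317·5647 + 1620·1105
1 = 1620·34987 − 10037·5647
Hence 5647⁻¹ ≡ -10037 ≡ 24950 (mod 34987).

24950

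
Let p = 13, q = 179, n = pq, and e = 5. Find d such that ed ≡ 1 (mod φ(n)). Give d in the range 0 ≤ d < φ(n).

1709

φ(n) = (p−1)(q−1) = 12·178 = 2136.
Need d with 5·d ≡ 1 (mod 2136). Apply the extended Euclidean algorithm:
2136 = 427*5 + 1
5 = 5*1 + 0
Back-substitute:
1 = 2136 − 427·5
So 5·(-427) ≡ 1 (mod 2136), hence d ≡ -427 ≡ 1709 (mod 2136).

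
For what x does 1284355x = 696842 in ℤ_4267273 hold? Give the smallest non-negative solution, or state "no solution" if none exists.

3520046

First find gcd(1284355, 4267273):
4267273 = 3*1284355 + 414208
1284355 = 3*414208 + 41731
414208 = 9*41731 + 38629
41731 = 1*38629 + 3102
38629 = 12*3102 + 1405
3102 = 2*1405 + 292
1405 = 4*292 + 237
292 = 1*237 + 55
237 = 4*55 + 17
55 = 3*17 + 4
17 = 4*4 + 1
4 = 4*1 + 0
gcd = 1, so a unique solution mod 4267273 exists.
Back-substitute for the Bézout coefficients:
1 = 17 − 4·4
1 = −4·55 + 13·17
1 = 13·237 − 56·55
1 = −56·292 + 69·237
1 = 69·1405 − 332·292
1 = −332·3102 + 733·1405
1 = 733·38629 − 9128·3102
1 = −9128·41731 + 9861·38629
1 = 9861·414208 − 97877·41731
1 = −97877·1284355 + 303492·414208
1 = 303492·4267273 − 1008353·1284355
So 1284355·(-1008353) ≡ 1 (mod 4267273), giving 1284355⁻¹ ≡ 3258920.
x ≡ 1284355⁻¹·696842 ≡ 3258920·696842 ≡ 3520046 (mod 4267273).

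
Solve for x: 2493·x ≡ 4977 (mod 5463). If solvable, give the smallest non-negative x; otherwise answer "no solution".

First find gcd(2493, 5463):
5463 = 2*2493 + 477
2493 = 5*477 + 108
477 = 4*108 + 45
108 = 2*45 + 18
45 = 2*18 + 9
18 = 2*9 + 0
gcd = 9 and 9 | 4977, so solutions exist. Divide through by 9: 277x ≡ 553 (mod 607).
Now find 277⁻¹ mod 607:
607 = 2×277 + 53
277 = 5×53 + 12
53 = 4×12 + 5
12 = 2×5 + 2
5 = 2×2 + 1
2 = 2×1 + 0
Back-substitute:
1 = 5 − 2·2
1 = −2·12 + 5·5
1 = 5·53 − 22·12
1 = −22·277 + 115·53
1 = 115·607 − 252·277
So 277·(-252) ≡ 1 (mod 607), i.e. 277⁻¹ ≡ 355.
Then x ≡ 355·553 ≡ 254 (mod 607); the smallest non-negative solution is x = 254.

254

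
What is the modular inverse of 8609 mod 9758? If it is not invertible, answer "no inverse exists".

4017

gcd(9758, 8609) by repeated division:
9758 = 1×8609 + 1149
8609 = 7×1149 + 566
1149 = 2×566 + 17
566 = 33×17 + 5
17 = 3×5 + 2
5 = 2×2 + 1
2 = 2×1 + 0
gcd = 1, so the inverse exists. Back-substitute:
1 = 5 − 2·2
1 = −2·17 + 7·5
1 = 7·566 − 233·17
1 = −233·1149 + 473·566
1 = 473·8609 − 3544·1149
1 = −3544·9758 + 4017·8609
So 8609·4017 ≡ 1 (mod 9758).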